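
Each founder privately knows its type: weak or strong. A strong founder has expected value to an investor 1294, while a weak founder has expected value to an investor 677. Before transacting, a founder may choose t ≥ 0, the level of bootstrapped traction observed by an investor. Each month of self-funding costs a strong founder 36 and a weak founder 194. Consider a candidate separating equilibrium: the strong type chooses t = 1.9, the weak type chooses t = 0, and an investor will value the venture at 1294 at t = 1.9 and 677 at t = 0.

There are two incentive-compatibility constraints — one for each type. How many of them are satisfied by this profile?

Strong type: signal → 1294 − 36 × 1.9 = 1225.6; deviate to 0 → 677. IC holds (1225.6 ≥ 677).
Weak type: stay at 0 → 677; mimic → 1294 − 194 × 1.9 = 925.4. IC fails (677 < 925.4).
1 of 2 constraints hold, so this profile is not an equilibrium.

1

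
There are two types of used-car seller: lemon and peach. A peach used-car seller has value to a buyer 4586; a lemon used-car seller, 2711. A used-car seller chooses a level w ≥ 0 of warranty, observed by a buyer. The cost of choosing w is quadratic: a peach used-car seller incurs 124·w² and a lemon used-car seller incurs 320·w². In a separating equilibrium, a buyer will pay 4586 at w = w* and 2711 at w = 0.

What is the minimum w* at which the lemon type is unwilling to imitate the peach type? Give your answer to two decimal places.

The lemon type at w = 0 receives 2711; imitating at w* yields 4586 − 320·w*².
Indifference: 2711 = 4586 − 320·w*², so w*² = (4586 − 2711) / 320 ≈ 5.8594.
w* = √5.8594 ≈ 2.42.

2.42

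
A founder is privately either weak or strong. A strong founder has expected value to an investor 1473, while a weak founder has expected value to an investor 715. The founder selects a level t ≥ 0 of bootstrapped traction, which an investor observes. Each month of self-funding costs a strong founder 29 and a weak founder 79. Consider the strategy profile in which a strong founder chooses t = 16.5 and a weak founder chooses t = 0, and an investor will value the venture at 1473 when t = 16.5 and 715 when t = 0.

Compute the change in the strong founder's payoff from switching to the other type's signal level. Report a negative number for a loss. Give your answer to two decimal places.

-279.50

Playing t = 16.5 the strong founder receives 1473 − 29 × 16.5 = 994.5.
Deviating to t = 0 yields 715 instead.
Gain from deviating: 715 − 994.5 = -279.50.
The gain is negative, so the strong type's incentive-compatibility constraint is satisfied.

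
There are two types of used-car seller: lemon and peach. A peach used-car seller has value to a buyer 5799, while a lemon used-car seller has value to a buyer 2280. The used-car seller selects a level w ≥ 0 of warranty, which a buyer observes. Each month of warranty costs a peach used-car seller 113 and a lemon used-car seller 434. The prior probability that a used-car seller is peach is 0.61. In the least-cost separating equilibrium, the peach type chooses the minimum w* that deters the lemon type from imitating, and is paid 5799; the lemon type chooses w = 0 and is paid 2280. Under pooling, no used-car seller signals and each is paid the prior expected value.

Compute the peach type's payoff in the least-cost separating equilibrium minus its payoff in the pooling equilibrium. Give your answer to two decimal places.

Least-cost separating signal: w* solves 2280 = 5799 − 434·w*, so w* = (5799 − 2280)/434 ≈ 8.1083.
Peach type's separating payoff: 5799 − 113 × w* = 5799 − 113 × (5799 − 2280)/434 = 5799 − 397647/434 ≈ 4882.7627.
Pooling payoff: 0.61 × 5799 + 0.39 × 2280 = 4426.59.
Difference: 4882.7627 − 4426.59 = 456.1727, i.e. 456.17 to two decimal places.
The peach type prefers to separate.

456.17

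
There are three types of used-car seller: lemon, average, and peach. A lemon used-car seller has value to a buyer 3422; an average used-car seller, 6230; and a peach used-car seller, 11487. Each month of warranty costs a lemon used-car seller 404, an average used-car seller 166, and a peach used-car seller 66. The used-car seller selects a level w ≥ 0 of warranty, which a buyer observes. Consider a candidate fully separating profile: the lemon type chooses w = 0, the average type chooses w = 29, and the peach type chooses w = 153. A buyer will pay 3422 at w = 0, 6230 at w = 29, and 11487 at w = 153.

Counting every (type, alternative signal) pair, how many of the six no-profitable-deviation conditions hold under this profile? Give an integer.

Peach (own payoff 11487 − 66×153 = 1389): to w=0 gives 3422 → profitable ✗; to w=29 gives 6230 − 66×29 = 4316 → profitable ✗.
Average (own payoff 6230 − 166×29 = 1416): to w=0 gives 3422 → profitable ✗; to w=153 gives 11487 − 166×153 = -13911 → no gain ✓.
Lemon (own payoff 3422): to w=29 gives 6230 − 404×29 = -5486 → no gain ✓; to w=153 gives 11487 − 404×153 = -50325 → no gain ✓.
3 of the 6 constraints hold; not an equilibrium.

3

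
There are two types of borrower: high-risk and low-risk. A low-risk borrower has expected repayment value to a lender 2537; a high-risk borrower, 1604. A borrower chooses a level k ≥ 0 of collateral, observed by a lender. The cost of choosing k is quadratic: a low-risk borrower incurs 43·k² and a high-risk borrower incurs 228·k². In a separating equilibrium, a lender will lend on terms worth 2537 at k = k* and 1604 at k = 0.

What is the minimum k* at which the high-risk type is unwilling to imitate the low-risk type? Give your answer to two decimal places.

The high-risk type at k = 0 receives 1604; imitating at k* yields 2537 − 228·k*².
Indifference: 1604 = 2537 − 228·k*², so k*² = (2537 − 1604) / 228 ≈ 4.0921.
k* = √4.0921 ≈ 2.02.

2.02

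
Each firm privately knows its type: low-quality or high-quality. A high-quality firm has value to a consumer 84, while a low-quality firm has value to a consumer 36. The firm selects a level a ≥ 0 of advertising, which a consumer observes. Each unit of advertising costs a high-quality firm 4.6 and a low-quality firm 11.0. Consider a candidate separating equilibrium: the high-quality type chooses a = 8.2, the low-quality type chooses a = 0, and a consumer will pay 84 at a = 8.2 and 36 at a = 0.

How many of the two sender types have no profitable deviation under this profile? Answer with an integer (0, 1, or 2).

2

High-quality type: signal → 84 − 4.6 × 8.2 = 46.28; deviate to 0 → 36. IC holds (46.28 ≥ 36).
Low-quality type: stay at 0 → 36; mimic → 84 − 11.0 × 8.2 = -6.2. IC holds (36 ≥ -6.2).
2 of 2 constraints hold, so this is a separating equilibrium.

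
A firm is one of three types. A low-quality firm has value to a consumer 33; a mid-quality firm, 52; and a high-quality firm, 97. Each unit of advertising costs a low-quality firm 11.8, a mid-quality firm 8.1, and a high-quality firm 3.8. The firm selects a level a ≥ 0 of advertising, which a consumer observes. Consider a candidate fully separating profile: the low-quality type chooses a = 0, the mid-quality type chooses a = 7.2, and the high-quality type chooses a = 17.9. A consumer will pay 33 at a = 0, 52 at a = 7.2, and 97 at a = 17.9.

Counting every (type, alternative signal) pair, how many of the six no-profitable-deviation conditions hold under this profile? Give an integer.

4

Low-quality (own payoff 33): to a=7.2 gives 52 − 11.8×7.2 = -32.96 → no gain ✓; to a=17.9 gives 97 − 11.8×17.9 = -114.22 → no gain ✓.
High-quality (own payoff 97 − 3.8×17.9 = 28.98): to a=0 gives 33 → profitable ✗; to a=7.2 gives 52 − 3.8×7.2 = 24.64 → no gain ✓.
Mid-quality (own payoff 52 − 8.1×7.2 = -6.32): to a=0 gives 33 → profitable ✗; to a=17.9 gives 97 − 8.1×17.9 = -47.99 → no gain ✓.
4 of the 6 constraints hold; not an equilibrium.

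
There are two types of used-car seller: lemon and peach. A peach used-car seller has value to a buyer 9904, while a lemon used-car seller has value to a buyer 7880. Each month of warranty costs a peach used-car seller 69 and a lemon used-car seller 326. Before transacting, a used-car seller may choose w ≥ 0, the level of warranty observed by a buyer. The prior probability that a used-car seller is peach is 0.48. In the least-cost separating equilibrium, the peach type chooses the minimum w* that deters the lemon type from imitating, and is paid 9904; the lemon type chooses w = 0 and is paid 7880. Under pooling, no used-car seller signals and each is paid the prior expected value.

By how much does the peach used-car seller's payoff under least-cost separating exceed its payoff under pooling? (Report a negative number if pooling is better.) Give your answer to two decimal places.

Least-cost separating signal: w* solves 7880 = 9904 − 326·w*, so w* = (9904 − 7880)/326 ≈ 6.2086.
Peach type's separating payoff: 9904 − 69 × w* = 9904 − 69 × (9904 − 7880)/326 = 9904 − 139656/326 ≈ 9475.6074.
Pooling payoff: 0.48 × 9904 + 0.52 × 7880 = 8851.52.
Difference: 9475.6074 − 8851.52 = 624.0874, i.e. 624.09 to two decimal places.
The peach type prefers to separate.

624.09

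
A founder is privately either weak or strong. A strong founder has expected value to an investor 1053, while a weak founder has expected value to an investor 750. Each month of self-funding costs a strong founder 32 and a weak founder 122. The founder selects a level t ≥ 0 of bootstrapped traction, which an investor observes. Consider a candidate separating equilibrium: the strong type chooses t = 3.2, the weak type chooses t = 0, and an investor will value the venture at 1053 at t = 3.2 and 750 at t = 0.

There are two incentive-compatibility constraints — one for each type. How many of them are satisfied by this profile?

2

Weak type: stay at 0 → 750; mimic → 1053 − 122 × 3.2 = 662.6. IC holds (750 ≥ 662.6).
Strong type: signal → 1053 − 32 × 3.2 = 950.6; deviate to 0 → 750. IC holds (950.6 ≥ 750).
2 of 2 constraints hold, so this is a separating equilibrium.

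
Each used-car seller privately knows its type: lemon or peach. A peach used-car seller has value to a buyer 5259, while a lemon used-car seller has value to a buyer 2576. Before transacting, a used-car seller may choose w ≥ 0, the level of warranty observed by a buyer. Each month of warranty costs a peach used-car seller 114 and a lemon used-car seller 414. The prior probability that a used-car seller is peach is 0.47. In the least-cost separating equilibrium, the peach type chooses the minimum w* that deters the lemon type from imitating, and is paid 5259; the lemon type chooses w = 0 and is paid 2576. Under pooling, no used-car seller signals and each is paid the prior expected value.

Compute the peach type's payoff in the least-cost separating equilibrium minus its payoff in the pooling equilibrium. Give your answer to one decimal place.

Least-cost separating signal: w* solves 2576 = 5259 − 414·w*, so w* = (5259 − 2576)/414 ≈ 6.4807.
Peach type's separating payoff: 5259 − 114 × w* = 5259 − 114 × (5259 − 2576)/414 = 5259 − 305862/414 ≈ 4520.203.
Pooling payoff: 0.47 × 5259 + 0.53 × 2576 = 3837.01.
Difference: 4520.203 − 3837.01 = 683.193, i.e. 683.2 to one decimal place.
The peach type prefers to separate.

683.2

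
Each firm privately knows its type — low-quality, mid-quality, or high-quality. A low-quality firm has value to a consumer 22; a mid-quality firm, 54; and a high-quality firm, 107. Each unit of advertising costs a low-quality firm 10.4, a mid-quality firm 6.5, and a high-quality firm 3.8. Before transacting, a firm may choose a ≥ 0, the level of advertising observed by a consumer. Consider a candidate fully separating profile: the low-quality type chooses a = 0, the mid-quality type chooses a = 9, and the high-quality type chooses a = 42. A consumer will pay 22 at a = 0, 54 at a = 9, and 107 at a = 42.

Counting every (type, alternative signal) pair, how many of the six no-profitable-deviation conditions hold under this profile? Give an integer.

High-quality (own payoff 107 − 3.8×42 = -52.6): to a=0 gives 22 → profitable ✗; to a=9 gives 54 − 3.8×9 = 19.8 → profitable ✗.
Mid-quality (own payoff 54 − 6.5×9 = -4.5): to a=0 gives 22 → profitable ✗; to a=42 gives 107 − 6.5×42 = -166 → no gain ✓.
Low-quality (own payoff 22): to a=9 gives 54 − 10.4×9 = -39.6 → no gain ✓; to a=42 gives 107 − 10.4×42 = -329.8 → no gain ✓.
3 of the 6 constraints hold; not an equilibrium.

3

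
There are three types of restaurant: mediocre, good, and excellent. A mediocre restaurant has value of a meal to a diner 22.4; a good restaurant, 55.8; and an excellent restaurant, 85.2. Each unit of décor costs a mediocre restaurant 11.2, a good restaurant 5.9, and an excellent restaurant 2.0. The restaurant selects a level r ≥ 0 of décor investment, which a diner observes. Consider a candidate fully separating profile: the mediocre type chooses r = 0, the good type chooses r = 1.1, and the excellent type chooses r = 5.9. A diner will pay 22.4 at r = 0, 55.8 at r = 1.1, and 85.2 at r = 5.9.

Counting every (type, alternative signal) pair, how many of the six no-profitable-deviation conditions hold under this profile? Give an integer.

4

Good (own payoff 55.8 − 5.9×1.1 = 49.31): to r=0 gives 22.4 → no gain ✓; to r=5.9 gives 85.2 − 5.9×5.9 = 50.39 → profitable ✗.
Mediocre (own payoff 22.4): to r=1.1 gives 55.8 − 11.2×1.1 = 43.48 → profitable ✗; to r=5.9 gives 85.2 − 11.2×5.9 = 19.12 → no gain ✓.
Excellent (own payoff 85.2 − 2.0×5.9 = 73.4): to r=0 gives 22.4 → no gain ✓; to r=1.1 gives 55.8 − 2.0×1.1 = 53.6 → no gain ✓.
4 of the 6 constraints hold; not an equilibrium.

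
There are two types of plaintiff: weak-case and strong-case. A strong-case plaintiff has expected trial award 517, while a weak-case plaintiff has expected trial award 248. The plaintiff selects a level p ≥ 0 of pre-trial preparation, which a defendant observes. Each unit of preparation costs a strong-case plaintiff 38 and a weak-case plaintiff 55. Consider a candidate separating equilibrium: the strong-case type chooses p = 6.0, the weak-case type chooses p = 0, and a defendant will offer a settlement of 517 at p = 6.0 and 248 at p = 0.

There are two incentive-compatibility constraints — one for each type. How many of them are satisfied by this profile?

Strong-case type: signal → 517 − 38 × 6.0 = 289; deviate to 0 → 248. IC holds (289 ≥ 248).
Weak-case type: stay at 0 → 248; mimic → 517 − 55 × 6.0 = 187. IC holds (248 ≥ 187).
2 of 2 constraints hold, so this is a separating equilibrium.

2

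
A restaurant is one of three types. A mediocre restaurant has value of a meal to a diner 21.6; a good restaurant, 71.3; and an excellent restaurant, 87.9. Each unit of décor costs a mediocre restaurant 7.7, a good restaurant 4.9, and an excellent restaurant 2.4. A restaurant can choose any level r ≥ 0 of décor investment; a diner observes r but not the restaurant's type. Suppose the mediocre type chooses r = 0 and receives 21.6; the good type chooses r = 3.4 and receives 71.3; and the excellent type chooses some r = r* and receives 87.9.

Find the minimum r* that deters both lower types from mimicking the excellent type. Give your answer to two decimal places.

Mediocre type (on-path payoff 21.6) won't mimic when 21.6 ≥ 87.9 − 7.7·r*, i.e. r* ≥ 8.61.
Good type (on-path payoff 71.3 − 4.9×3.4 = 54.64) won't mimic when 54.64 ≥ 87.9 − 4.9·r*, i.e. r* ≥ 6.79.
Both must hold, so r* = max(8.61, 6.79) = 8.61. The mediocre type's constraint binds.

8.61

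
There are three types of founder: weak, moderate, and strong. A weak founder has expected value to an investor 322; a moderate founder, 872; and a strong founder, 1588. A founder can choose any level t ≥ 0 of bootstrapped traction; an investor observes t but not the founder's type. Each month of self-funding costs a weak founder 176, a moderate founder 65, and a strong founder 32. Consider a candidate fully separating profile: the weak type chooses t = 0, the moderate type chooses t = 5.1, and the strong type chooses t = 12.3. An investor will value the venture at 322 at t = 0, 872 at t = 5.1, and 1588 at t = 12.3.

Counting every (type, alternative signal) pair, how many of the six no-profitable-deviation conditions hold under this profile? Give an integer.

5

Strong (own payoff 1588 − 32×12.3 = 1194.4): to t=0 gives 322 → no gain ✓; to t=5.1 gives 872 − 32×5.1 = 708.8 → no gain ✓.
Weak (own payoff 322): to t=5.1 gives 872 − 176×5.1 = -25.6 → no gain ✓; to t=12.3 gives 1588 − 176×12.3 = -576.8 → no gain ✓.
Moderate (own payoff 872 − 65×5.1 = 540.5): to t=0 gives 322 → no gain ✓; to t=12.3 gives 1588 − 65×12.3 = 788.5 → profitable ✗.
5 of the 6 constraints hold; not an equilibrium.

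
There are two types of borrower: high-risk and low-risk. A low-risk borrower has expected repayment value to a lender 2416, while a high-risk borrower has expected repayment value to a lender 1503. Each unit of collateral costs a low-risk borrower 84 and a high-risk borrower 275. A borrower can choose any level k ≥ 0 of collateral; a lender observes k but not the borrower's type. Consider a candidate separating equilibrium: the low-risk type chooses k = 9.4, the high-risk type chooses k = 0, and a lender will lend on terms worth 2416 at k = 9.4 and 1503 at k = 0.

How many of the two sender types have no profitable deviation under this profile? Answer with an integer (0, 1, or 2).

Low-risk type: signal → 2416 − 84 × 9.4 = 1626.4; deviate to 0 → 1503. IC holds (1626.4 ≥ 1503).
High-risk type: stay at 0 → 1503; mimic → 2416 − 275 × 9.4 = -169. IC holds (1503 ≥ -169).
2 of 2 constraints hold, so this is a separating equilibrium.

2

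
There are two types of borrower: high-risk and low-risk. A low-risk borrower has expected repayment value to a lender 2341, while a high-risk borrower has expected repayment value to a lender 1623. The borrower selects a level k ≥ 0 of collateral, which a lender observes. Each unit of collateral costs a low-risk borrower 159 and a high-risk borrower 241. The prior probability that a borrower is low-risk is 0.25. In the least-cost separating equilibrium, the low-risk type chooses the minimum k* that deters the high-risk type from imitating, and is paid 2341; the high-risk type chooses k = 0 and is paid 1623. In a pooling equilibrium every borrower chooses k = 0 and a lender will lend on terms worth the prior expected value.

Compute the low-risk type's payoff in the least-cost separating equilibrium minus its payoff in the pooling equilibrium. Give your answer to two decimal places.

64.80

Least-cost separating signal: k* solves 1623 = 2341 − 241·k*, so k* = (2341 − 1623)/241 ≈ 2.9793.
Low-risk type's separating payoff: 2341 − 159 × k* = 2341 − 159 × (2341 − 1623)/241 = 2341 − 114162/241 ≈ 1867.2988.
Pooling payoff: 0.25 × 2341 + 0.75 × 1623 = 1802.5.
Difference: 1867.2988 − 1802.5 = 64.7988, i.e. 64.80 to two decimal places.
The low-risk type prefers to separate.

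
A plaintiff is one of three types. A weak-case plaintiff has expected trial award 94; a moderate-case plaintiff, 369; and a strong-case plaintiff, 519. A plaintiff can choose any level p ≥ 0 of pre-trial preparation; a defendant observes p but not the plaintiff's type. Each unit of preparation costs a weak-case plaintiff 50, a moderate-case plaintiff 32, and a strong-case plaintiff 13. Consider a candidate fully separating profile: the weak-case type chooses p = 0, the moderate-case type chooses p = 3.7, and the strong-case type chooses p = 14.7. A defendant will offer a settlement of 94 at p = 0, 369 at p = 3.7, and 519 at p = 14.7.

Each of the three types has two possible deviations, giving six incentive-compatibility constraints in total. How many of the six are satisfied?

Weak-case (own payoff 94): to p=3.7 gives 369 − 50×3.7 = 184 → profitable ✗; to p=14.7 gives 519 − 50×14.7 = -216 → no gain ✓.
Strong-case (own payoff 519 − 13×14.7 = 327.9): to p=0 gives 94 → no gain ✓; to p=3.7 gives 369 − 13×3.7 = 320.9 → no gain ✓.
Moderate-case (own payoff 369 − 32×3.7 = 250.6): to p=0 gives 94 → no gain ✓; to p=14.7 gives 519 − 32×14.7 = 48.6 → no gain ✓.
5 of the 6 constraints hold; not an equilibrium.

5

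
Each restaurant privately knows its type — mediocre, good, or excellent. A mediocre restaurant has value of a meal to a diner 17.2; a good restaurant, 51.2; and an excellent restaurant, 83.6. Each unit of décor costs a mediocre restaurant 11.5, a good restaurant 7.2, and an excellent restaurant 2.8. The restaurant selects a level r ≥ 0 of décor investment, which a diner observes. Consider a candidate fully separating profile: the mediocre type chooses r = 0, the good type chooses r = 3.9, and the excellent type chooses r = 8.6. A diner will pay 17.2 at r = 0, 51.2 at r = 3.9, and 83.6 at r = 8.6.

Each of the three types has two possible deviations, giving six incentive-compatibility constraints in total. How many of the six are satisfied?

Good (own payoff 51.2 − 7.2×3.9 = 23.12): to r=0 gives 17.2 → no gain ✓; to r=8.6 gives 83.6 − 7.2×8.6 = 21.68 → no gain ✓.
Excellent (own payoff 83.6 − 2.8×8.6 = 59.52): to r=0 gives 17.2 → no gain ✓; to r=3.9 gives 51.2 − 2.8×3.9 = 40.28 → no gain ✓.
Mediocre (own payoff 17.2): to r=3.9 gives 51.2 − 11.5×3.9 = 6.35 → no gain ✓; to r=8.6 gives 83.6 − 11.5×8.6 = -15.3 → no gain ✓.
6 of the 6 constraints hold; this profile is a separating equilibrium.

6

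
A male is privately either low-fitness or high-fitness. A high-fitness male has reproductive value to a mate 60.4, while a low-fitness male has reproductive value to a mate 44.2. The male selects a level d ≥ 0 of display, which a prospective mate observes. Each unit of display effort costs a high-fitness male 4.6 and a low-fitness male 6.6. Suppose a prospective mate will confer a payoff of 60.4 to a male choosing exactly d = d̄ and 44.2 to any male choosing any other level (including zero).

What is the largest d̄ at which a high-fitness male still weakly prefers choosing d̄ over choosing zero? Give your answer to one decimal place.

Choosing d̄ yields the high-fitness type 60.4 − 4.6·d̄; choosing zero yields 44.2.
The high-fitness type is indifferent at 60.4 − 4.6·d̄ = 44.2, i.e. d̄ = (60.4 − 44.2) / 4.6 ≈ 3.5.
For any d̄ above 3.5 the high-fitness type would rather pool at zero, so separation collapses.

3.5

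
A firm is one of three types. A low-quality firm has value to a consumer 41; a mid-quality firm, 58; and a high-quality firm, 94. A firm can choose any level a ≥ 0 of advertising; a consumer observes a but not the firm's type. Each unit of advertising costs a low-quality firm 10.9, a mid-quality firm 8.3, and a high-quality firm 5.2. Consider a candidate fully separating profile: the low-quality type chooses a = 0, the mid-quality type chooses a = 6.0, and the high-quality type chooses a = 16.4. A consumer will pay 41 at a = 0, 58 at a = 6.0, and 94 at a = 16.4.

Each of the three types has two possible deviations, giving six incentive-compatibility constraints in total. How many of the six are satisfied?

Low-quality (own payoff 41): to a=6.0 gives 58 − 10.9×6.0 = -7.4 → no gain ✓; to a=16.4 gives 94 − 10.9×16.4 = -84.76 → no gain ✓.
High-quality (own payoff 94 − 5.2×16.4 = 8.72): to a=0 gives 41 → profitable ✗; to a=6.0 gives 58 − 5.2×6.0 = 26.8 → profitable ✗.
Mid-quality (own payoff 58 − 8.3×6.0 = 8.2): to a=0 gives 41 → profitable ✗; to a=16.4 gives 94 − 8.3×16.4 = -42.12 → no gain ✓.
3 of the 6 constraints hold; not an equilibrium.

3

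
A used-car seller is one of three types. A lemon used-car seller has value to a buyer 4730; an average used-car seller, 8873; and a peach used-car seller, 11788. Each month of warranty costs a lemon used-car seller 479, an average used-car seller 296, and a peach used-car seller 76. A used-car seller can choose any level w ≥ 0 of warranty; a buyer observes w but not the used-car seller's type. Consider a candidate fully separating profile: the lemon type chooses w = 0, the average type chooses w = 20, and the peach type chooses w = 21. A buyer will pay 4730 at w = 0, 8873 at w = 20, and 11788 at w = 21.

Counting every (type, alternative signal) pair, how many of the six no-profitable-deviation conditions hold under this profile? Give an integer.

Lemon (own payoff 4730): to w=20 gives 8873 − 479×20 = -707 → no gain ✓; to w=21 gives 11788 − 479×21 = 1729 → no gain ✓.
Average (own payoff 8873 − 296×20 = 2953): to w=0 gives 4730 → profitable ✗; to w=21 gives 11788 − 296×21 = 5572 → profitable ✗.
Peach (own payoff 11788 − 76×21 = 10192): to w=0 gives 4730 → no gain ✓; to w=20 gives 8873 − 76×20 = 7353 → no gain ✓.
4 of the 6 constraints hold; not an equilibrium.

4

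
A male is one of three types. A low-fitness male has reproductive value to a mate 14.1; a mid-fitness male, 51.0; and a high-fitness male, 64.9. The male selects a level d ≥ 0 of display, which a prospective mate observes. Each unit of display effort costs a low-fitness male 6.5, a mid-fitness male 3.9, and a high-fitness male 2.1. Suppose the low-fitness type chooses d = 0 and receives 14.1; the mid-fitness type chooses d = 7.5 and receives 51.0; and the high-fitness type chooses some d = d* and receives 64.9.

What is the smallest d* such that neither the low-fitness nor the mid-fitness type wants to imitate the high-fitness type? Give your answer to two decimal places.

Mid-fitness type (on-path payoff 51.0 − 3.9×7.5 = 21.75) won't mimic when 21.75 ≥ 64.9 − 3.9·d*, i.e. d* ≥ 11.06.
Low-fitness type (on-path payoff 14.1) won't mimic when 14.1 ≥ 64.9 − 6.5·d*, i.e. d* ≥ 7.82.
Both must hold, so d* = max(7.82, 11.06) = 11.06. The mid-fitness type's constraint binds.

11.06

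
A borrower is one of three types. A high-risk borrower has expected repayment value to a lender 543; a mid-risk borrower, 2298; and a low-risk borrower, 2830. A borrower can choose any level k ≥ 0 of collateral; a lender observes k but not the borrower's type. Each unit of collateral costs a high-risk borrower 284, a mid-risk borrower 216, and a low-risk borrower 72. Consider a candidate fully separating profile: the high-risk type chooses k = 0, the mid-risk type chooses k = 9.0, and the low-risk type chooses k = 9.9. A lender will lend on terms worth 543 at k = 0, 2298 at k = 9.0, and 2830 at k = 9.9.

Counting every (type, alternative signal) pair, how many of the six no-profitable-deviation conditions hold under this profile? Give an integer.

4

High-risk (own payoff 543): to k=9.0 gives 2298 − 284×9.0 = -258 → no gain ✓; to k=9.9 gives 2830 − 284×9.9 = 18.4 → no gain ✓.
Mid-risk (own payoff 2298 − 216×9.0 = 354): to k=0 gives 543 → profitable ✗; to k=9.9 gives 2830 − 216×9.9 = 691.6 → profitable ✗.
Low-risk (own payoff 2830 − 72×9.9 = 2117.2): to k=0 gives 543 → no gain ✓; to k=9.0 gives 2298 − 72×9.0 = 1650 → no gain ✓.
4 of the 6 constraints hold; not an equilibrium.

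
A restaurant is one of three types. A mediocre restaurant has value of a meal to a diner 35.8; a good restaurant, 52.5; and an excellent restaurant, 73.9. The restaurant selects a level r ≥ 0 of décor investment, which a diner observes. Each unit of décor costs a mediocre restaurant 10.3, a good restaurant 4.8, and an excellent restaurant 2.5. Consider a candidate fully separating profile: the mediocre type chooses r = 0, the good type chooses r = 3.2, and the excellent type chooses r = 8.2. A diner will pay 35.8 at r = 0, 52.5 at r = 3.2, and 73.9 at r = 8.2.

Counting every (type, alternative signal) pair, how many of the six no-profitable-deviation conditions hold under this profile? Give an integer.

6

Excellent (own payoff 73.9 − 2.5×8.2 = 53.4): to r=0 gives 35.8 → no gain ✓; to r=3.2 gives 52.5 − 2.5×3.2 = 44.5 → no gain ✓.
Mediocre (own payoff 35.8): to r=3.2 gives 52.5 − 10.3×3.2 = 19.54 → no gain ✓; to r=8.2 gives 73.9 − 10.3×8.2 = -10.56 → no gain ✓.
Good (own payoff 52.5 − 4.8×3.2 = 37.14): to r=0 gives 35.8 → no gain ✓; to r=8.2 gives 73.9 − 4.8×8.2 = 34.54 → no gain ✓.
6 of the 6 constraints hold; this profile is a separating equilibrium.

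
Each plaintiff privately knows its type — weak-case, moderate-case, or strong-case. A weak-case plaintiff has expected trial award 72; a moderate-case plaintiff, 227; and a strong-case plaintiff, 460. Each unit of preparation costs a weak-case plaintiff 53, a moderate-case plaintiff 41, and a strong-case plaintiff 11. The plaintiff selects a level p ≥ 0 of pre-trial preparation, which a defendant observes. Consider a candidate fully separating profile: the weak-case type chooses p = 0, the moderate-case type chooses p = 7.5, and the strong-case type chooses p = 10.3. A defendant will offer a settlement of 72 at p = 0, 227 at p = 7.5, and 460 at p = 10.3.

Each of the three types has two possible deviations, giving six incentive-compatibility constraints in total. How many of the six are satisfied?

Moderate-case (own payoff 227 − 41×7.5 = -80.5): to p=0 gives 72 → profitable ✗; to p=10.3 gives 460 − 41×10.3 = 37.7 → profitable ✗.
Strong-case (own payoff 460 − 11×10.3 = 346.7): to p=0 gives 72 → no gain ✓; to p=7.5 gives 227 − 11×7.5 = 144.5 → no gain ✓.
Weak-case (own payoff 72): to p=7.5 gives 227 − 53×7.5 = -170.5 → no gain ✓; to p=10.3 gives 460 − 53×10.3 = -85.9 → no gain ✓.
4 of the 6 constraints hold; not an equilibrium.

4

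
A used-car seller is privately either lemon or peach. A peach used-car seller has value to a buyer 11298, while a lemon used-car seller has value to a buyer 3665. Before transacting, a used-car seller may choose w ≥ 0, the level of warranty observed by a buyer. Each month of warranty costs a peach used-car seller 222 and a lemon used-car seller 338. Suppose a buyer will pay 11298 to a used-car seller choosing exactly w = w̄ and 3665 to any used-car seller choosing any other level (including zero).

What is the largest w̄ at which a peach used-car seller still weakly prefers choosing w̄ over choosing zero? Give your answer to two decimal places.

Choosing w̄ yields the peach type 11298 − 222·w̄; choosing zero yields 3665.
The peach type is indifferent at 11298 − 222·w̄ = 3665, i.e. w̄ = (11298 − 3665) / 222 ≈ 34.38.
For any w̄ above 34.38 the peach type would rather pool at zero, so separation collapses.

34.38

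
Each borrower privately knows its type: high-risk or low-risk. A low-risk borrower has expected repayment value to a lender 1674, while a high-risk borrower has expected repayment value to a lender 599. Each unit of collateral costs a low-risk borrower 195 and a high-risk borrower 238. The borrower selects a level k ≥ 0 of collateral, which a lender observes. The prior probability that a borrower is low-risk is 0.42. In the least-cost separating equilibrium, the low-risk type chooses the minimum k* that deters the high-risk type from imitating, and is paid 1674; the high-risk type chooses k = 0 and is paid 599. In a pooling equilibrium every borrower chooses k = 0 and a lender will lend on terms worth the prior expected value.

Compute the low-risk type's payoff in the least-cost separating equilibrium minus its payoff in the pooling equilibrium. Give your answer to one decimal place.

Least-cost separating signal: k* solves 599 = 1674 − 238·k*, so k* = (1674 − 599)/238 ≈ 4.5168.
Low-risk type's separating payoff: 1674 − 195 × k* = 1674 − 195 × (1674 − 599)/238 = 1674 − 209625/238 ≈ 793.223.
Pooling payoff: 0.42 × 1674 + 0.58 × 599 = 1050.5.
Difference: 793.223 − 1050.5 = -257.277, i.e. -257.3 to one decimal place.
The low-risk type would prefer the pooling outcome.

-257.3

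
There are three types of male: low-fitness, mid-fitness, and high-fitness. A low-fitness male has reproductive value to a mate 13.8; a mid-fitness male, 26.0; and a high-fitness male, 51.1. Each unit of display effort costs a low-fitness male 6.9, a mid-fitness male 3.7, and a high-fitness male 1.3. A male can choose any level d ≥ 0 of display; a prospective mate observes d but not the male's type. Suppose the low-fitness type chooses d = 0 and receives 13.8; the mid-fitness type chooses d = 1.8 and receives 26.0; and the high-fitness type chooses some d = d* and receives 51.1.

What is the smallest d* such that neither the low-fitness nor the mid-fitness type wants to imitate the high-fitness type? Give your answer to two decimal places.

Low-fitness type (on-path payoff 13.8) won't mimic when 13.8 ≥ 51.1 − 6.9·d*, i.e. d* ≥ 5.41.
Mid-fitness type (on-path payoff 26.0 − 3.7×1.8 = 19.34) won't mimic when 19.34 ≥ 51.1 − 3.7·d*, i.e. d* ≥ 8.58.
Both must hold, so d* = max(5.41, 8.58) = 8.58. The mid-fitness type's constraint binds.

8.58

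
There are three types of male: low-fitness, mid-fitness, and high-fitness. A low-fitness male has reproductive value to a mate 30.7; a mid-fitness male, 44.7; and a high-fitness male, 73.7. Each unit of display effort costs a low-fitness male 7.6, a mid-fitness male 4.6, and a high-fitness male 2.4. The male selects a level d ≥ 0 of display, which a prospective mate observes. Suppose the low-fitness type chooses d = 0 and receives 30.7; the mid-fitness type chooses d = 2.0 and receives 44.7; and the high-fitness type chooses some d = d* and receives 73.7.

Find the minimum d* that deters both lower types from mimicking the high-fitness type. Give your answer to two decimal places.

8.30

Mid-fitness type (on-path payoff 44.7 − 4.6×2.0 = 35.5) won't mimic when 35.5 ≥ 73.7 − 4.6·d*, i.e. d* ≥ 8.30.
Low-fitness type (on-path payoff 30.7) won't mimic when 30.7 ≥ 73.7 − 7.6·d*, i.e. d* ≥ 5.66.
Both must hold, so d* = max(5.66, 8.30) = 8.30. The mid-fitness type's constraint binds.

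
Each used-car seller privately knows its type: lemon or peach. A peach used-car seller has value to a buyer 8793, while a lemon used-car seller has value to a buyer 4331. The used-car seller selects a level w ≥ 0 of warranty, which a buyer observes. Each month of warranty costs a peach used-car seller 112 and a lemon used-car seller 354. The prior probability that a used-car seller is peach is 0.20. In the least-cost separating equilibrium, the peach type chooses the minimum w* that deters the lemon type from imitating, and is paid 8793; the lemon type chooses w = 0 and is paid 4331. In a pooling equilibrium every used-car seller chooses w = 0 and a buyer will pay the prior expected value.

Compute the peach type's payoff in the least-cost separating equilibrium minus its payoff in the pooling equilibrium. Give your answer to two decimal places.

2157.89

Least-cost separating signal: w* solves 4331 = 8793 − 354·w*, so w* = (8793 − 4331)/354 ≈ 12.6045.
Peach type's separating payoff: 8793 − 112 × w* = 8793 − 112 × (8793 − 4331)/354 = 8793 − 499744/354 ≈ 7381.2938.
Pooling payoff: 0.20 × 8793 + 0.80 × 4331 = 5223.4.
Difference: 7381.2938 − 5223.4 = 2157.8938, i.e. 2157.89 to two decimal places.
The peach type prefers to separate.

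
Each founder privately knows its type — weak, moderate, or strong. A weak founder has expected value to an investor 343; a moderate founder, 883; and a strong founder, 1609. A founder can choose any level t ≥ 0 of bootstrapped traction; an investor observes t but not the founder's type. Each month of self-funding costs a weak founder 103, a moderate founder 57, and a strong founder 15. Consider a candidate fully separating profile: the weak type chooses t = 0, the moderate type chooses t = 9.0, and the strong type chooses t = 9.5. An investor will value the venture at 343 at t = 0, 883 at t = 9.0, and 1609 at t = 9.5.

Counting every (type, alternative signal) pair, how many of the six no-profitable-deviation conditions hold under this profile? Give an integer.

4

Moderate (own payoff 883 − 57×9.0 = 370): to t=0 gives 343 → no gain ✓; to t=9.5 gives 1609 − 57×9.5 = 1067.5 → profitable ✗.
Strong (own payoff 1609 − 15×9.5 = 1466.5): to t=0 gives 343 → no gain ✓; to t=9.0 gives 883 − 15×9.0 = 748 → no gain ✓.
Weak (own payoff 343): to t=9.0 gives 883 − 103×9.0 = -44 → no gain ✓; to t=9.5 gives 1609 − 103×9.5 = 630.5 → profitable ✗.
4 of the 6 constraints hold; not an equilibrium.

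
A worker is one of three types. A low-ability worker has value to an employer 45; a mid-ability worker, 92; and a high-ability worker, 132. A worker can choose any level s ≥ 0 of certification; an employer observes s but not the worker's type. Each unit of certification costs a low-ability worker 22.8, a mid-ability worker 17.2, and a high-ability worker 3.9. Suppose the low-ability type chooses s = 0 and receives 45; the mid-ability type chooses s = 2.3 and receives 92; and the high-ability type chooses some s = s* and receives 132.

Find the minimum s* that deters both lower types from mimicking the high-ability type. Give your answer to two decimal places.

Low-ability type (on-path payoff 45) won't mimic when 45 ≥ 132 − 22.8·s*, i.e. s* ≥ 3.82.
Mid-ability type (on-path payoff 92 − 17.2×2.3 = 52.44) won't mimic when 52.44 ≥ 132 − 17.2·s*, i.e. s* ≥ 4.63.
Both must hold, so s* = max(3.82, 4.63) = 4.63. The mid-ability type's constraint binds.

4.63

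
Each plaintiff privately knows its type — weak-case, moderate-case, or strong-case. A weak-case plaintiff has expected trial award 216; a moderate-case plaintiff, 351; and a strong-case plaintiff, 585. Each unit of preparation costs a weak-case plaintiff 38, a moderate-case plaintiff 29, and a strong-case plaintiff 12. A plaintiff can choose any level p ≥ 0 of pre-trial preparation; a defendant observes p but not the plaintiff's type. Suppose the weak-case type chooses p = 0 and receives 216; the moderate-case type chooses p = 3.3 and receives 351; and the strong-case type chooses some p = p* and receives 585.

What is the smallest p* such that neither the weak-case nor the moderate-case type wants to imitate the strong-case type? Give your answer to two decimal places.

Weak-case type (on-path payoff 216) won't mimic when 216 ≥ 585 − 38·p*, i.e. p* ≥ 9.71.
Moderate-case type (on-path payoff 351 − 29×3.3 = 255.3) won't mimic when 255.3 ≥ 585 − 29·p*, i.e. p* ≥ 11.37.
Both must hold, so p* = max(9.71, 11.37) = 11.37. The moderate-case type's constraint binds.

11.37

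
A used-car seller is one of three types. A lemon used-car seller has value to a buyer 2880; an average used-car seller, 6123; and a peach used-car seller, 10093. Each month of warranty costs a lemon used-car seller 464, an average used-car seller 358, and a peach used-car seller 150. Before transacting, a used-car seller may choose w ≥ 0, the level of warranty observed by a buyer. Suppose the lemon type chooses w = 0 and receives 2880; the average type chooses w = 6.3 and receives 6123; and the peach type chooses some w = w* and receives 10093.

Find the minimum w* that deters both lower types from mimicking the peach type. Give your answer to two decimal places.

Lemon type (on-path payoff 2880) won't mimic when 2880 ≥ 10093 − 464·w*, i.e. w* ≥ 15.55.
Average type (on-path payoff 6123 − 358×6.3 = 3867.6) won't mimic when 3867.6 ≥ 10093 − 358·w*, i.e. w* ≥ 17.39.
Both must hold, so w* = max(15.55, 17.39) = 17.39. The average type's constraint binds.

17.39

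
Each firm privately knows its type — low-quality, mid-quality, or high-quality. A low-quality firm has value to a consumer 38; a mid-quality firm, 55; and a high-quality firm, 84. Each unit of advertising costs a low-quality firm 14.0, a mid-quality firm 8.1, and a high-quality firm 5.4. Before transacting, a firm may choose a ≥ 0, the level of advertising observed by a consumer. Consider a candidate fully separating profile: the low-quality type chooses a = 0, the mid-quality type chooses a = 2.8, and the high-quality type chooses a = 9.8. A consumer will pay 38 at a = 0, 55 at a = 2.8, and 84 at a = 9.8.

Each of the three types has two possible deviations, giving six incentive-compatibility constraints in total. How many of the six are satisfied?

3

Low-quality (own payoff 38): to a=2.8 gives 55 − 14.0×2.8 = 15.8 → no gain ✓; to a=9.8 gives 84 − 14.0×9.8 = -53.2 → no gain ✓.
Mid-quality (own payoff 55 − 8.1×2.8 = 32.32): to a=0 gives 38 → profitable ✗; to a=9.8 gives 84 − 8.1×9.8 = 4.62 → no gain ✓.
High-quality (own payoff 84 − 5.4×9.8 = 31.08): to a=0 gives 38 → profitable ✗; to a=2.8 gives 55 − 5.4×2.8 = 39.88 → profitable ✗.
3 of the 6 constraints hold; not an equilibrium.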